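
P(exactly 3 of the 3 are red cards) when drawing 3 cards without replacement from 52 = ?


Hypergeometric: P(X=3) = C(26,3)·C(26,0) / C(52,3)
= 2600 × 1 / 22100
= 2600/22100 = 0.1176

P = 0.1176


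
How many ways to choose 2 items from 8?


C(8,2) = 8!/(2! × 6!)
= 40320/(2 × 720)
= 28

C(8,2) = 28


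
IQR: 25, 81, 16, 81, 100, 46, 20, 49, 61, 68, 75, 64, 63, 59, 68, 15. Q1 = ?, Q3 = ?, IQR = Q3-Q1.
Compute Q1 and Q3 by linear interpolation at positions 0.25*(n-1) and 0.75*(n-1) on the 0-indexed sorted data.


Sorted: 15, 16, 20, 25, 46, 49, 59, 61, 63, 64, 68, 68, 75, 81, 81, 100
Q1 (25th %ile) = 40.7500
Q3 (75th %ile) = 69.7500
IQR = 69.7500 - 40.7500 = 29.0000

IQR = 29.0000


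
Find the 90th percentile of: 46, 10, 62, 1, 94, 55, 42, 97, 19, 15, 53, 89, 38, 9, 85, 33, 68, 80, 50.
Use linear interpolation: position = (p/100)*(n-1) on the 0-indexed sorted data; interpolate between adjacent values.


Sorted: 1, 9, 10, 15, 19, 33, 38, 42, 46, 50, 53, 55, 62, 68, 80, 85, 89, 94, 97
n = 19
Index = 90/100 * 18 = 16.2000
Lower = data[16] = 89, Upper = data[17] = 94
P90 = 89 + 0.2000*(5) = 90.0000

P90 = 90.0000


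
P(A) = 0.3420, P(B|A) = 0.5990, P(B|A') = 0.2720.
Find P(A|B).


P(B) = P(B|A)*P(A) + P(B|A')*P(A')
= 0.5990*0.3420 + 0.2720*0.6580
= 0.204858 + 0.178976 = 0.383834
P(A|B) = 0.204858/0.383834 = 0.5337

P(A|B) = 0.5337


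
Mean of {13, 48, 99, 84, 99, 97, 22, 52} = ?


Sum = 13 + 48 + 99 + 84 + 99 + 97 + 22 + 52 = 514
n = 8
Mean = 514/8 = 64.2500

Mean = 64.2500


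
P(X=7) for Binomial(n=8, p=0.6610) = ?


C(8,7) = 8
p^7 = 0.055133
(1-p)^1 = 0.339000
P = 8 * 0.055133 * 0.339000 = 0.1495

P(X=7) = 0.1495


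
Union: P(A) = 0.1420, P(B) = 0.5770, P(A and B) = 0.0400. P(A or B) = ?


P(A∪B) = 0.1420 + 0.5770 - 0.0400
= 0.7190 - 0.0400
= 0.6790

P(A∪B) = 0.6790


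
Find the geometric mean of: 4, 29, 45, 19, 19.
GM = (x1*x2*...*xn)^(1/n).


Product = 4 × 29 × 45 × 19 × 19 = 1884420
GM = 1884420^(1/5) = 17.9902

GM = 17.9902


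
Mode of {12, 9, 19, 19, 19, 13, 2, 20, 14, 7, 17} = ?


Frequencies: 2:1, 7:1, 9:1, 12:1, 13:1, 14:1, 17:1, 19:3, 20:1
Max frequency = 3
Mode = 19

Mode = 19


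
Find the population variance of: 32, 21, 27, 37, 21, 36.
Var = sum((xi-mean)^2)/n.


Mean = 29.0000
Squared deviations: 9.0000, 64.0000, 4.0000, 64.0000, 64.0000, 49.0000
Sum = 254.0000
Variance = 254.0000/6 = 42.3333

Variance = 42.3333


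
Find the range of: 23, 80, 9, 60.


Max = 80, Min = 9
Range = 80 - 9 = 71

Range = 71


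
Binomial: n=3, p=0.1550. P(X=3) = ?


C(3,3) = 1
p^3 = 0.003724
(1-p)^0 = 1.000000
P = 1 * 0.003724 * 1.000000 = 0.0037

P(X=3) = 0.0037


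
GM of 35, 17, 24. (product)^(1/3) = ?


Product = 35 × 17 × 24 = 14280
GM = 14280^(1/3) = 24.2610

GM = 24.2610


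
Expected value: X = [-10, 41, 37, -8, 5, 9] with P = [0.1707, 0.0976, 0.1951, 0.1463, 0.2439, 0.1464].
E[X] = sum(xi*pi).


E[X] = -10*0.1707 + 41*0.0976 + 37*0.1951 - 8*0.1463 + 5*0.2439 + 9*0.1464
= -1.7070 + 4.0016 + 7.2187 - 1.1704 + 1.2195 + 1.3176
= 10.8800

E[X] = 10.8800


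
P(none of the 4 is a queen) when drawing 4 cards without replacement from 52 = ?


P(no queens) = (48/52) × (47/51) × (46/50) × (45/49)
= 0.7187

P = 0.7187


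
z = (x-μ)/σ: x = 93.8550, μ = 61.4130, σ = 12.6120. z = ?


z = (93.8550 - 61.4130)/12.6120
= 32.4420/12.6120
= 2.5723

z = 2.5723


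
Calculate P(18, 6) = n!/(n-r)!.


P(18,6) = 18!/12!
= 6402373705728000/479001600
= 13366080

P(18,6) = 13366080


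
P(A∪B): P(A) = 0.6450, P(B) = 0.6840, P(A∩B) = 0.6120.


P(A∪B) = 0.6450 + 0.6840 - 0.6120
= 1.3290 - 0.6120
= 0.7170

P(A∪B) = 0.7170


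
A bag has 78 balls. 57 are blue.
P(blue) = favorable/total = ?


P = 57/78 = 0.7308

P = 0.7308


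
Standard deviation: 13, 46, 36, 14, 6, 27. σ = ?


Mean = 23.6667
Variance = 196.8889
SD = sqrt(196.8889) = 14.0317

SD = 14.0317


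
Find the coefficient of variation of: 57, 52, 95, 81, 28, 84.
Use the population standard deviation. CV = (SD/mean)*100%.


Mean = 66.1667
SD = 22.7700
CV = (22.7700/66.1667)*100 = 34.4131%

CV = 34.4131%


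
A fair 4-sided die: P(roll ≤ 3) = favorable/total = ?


Favorable outcomes (roll ≤ 3): 3
Total outcomes = 4
P = 3/4 = 0.7500

P = 0.7500


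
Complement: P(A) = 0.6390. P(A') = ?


P(not A) = 1 - 0.6390 = 0.3610

P(not A) = 0.3610


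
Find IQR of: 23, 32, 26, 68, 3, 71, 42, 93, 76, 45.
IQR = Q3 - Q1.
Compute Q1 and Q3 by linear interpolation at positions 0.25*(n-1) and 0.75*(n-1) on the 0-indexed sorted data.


Sorted: 3, 23, 26, 32, 42, 45, 68, 71, 76, 93
Q1 (25th %ile) = 27.5000
Q3 (75th %ile) = 70.2500
IQR = 70.2500 - 27.5000 = 42.7500

IQR = 42.7500


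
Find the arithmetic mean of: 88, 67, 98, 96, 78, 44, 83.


Sum = 88 + 67 + 98 + 96 + 78 + 44 + 83 = 554
n = 7
Mean = 554/7 = 79.1429

Mean = 79.1429


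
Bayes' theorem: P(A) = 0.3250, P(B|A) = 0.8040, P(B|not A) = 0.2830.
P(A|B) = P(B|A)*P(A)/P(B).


P(B) = P(B|A)*P(A) + P(B|A')*P(A')
= 0.8040*0.3250 + 0.2830*0.6750
= 0.261300 + 0.191025 = 0.452325
P(A|B) = 0.261300/0.452325 = 0.5777

P(A|B) = 0.5777


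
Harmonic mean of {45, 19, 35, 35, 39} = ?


Sum of reciprocals = 1/45 + 1/19 + 1/35 + 1/35 + 1/39 = 0.157638
HM = 5/0.157638 = 31.7183

HM = 31.7183


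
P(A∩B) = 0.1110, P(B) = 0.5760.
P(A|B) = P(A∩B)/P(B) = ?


P(A|B) = 0.1110/0.5760 = 0.1927

P(A|B) = 0.1927


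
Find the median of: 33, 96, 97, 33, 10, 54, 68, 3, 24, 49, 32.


Sorted: 3, 10, 24, 32, 33, 33, 49, 54, 68, 96, 97
n = 11 (odd)
Middle value = 33

Median = 33


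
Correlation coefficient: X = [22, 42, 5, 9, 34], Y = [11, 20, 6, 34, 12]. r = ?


Mean X = 22.4000, Mean Y = 16.6000
SD X = 14.150618, SD Y = 9.789791
Cov = -6.640000
r = -6.640000/(14.150618*9.789791) = -0.0479

r = -0.0479


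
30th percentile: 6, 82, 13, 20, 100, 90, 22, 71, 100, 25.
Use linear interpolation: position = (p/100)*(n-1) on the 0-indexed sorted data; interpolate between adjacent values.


Sorted: 6, 13, 20, 22, 25, 71, 82, 90, 100, 100
n = 10
Index = 30/100 * 9 = 2.7000
Lower = data[2] = 20, Upper = data[3] = 22
P30 = 20 + 0.7000*(2) = 21.4000

P30 = 21.4000


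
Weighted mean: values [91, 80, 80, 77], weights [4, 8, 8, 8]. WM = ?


Numerator = 91*4 + 80*8 + 80*8 + 77*8 = 2260
Denominator = 4 + 8 + 8 + 8 = 28
WM = 2260/28 = 80.7143

WM = 80.7143


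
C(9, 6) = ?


C(9,6) = 9!/(6! × 3!)
= 362880/(720 × 6)
= 84

C(9,6) = 84


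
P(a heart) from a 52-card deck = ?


13 hearts in 52 cards
P = 13/52 = 0.2500

P = 0.2500


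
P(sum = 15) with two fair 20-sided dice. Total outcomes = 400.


Total outcomes = 20×20 = 400
Favorable (sum = 15): 14
P = 14/400 = 0.0350

P = 0.0350


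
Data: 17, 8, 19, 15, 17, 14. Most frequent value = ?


Frequencies: 8:1, 14:1, 15:1, 17:2, 19:1
Max frequency = 2
Mode = 17

Mode = 17


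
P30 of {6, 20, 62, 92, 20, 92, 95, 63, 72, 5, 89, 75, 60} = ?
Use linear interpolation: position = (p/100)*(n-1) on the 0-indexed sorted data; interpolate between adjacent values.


Sorted: 5, 6, 20, 20, 60, 62, 63, 72, 75, 89, 92, 92, 95
n = 13
Index = 30/100 * 12 = 3.6000
Lower = data[3] = 20, Upper = data[4] = 60
P30 = 20 + 0.6000*(40) = 44.0000

P30 = 44.0000


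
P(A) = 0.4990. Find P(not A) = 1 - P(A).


P(not A) = 1 - 0.4990 = 0.5010

P(not A) = 0.5010


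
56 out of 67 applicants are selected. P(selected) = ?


P = 56/67 = 0.8358

P = 0.8358


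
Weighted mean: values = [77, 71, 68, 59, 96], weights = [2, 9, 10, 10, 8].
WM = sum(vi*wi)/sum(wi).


Numerator = 77*2 + 71*9 + 68*10 + 59*10 + 96*8 = 2831
Denominator = 2 + 9 + 10 + 10 + 8 = 39
WM = 2831/39 = 72.5897

WM = 72.5897


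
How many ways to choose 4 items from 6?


C(6,4) = 6!/(4! × 2!)
= 720/(24 × 2)
= 15

C(6,4) = 15


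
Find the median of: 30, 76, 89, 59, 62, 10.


Sorted: 10, 30, 59, 62, 76, 89
n = 6 (even)
Middle values: 59 and 62
Median = (59+62)/2 = 60.5000

Median = 60.5000


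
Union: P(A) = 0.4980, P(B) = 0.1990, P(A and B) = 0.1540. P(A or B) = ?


P(A∪B) = 0.4980 + 0.1990 - 0.1540
= 0.6970 - 0.1540
= 0.5430

P(A∪B) = 0.5430


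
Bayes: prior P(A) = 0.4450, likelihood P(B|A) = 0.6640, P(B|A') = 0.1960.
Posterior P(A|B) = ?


P(B) = P(B|A)*P(A) + P(B|A')*P(A')
= 0.6640*0.4450 + 0.1960*0.5550
= 0.295480 + 0.108780 = 0.404260
P(A|B) = 0.295480/0.404260 = 0.7309

P(A|B) = 0.7309


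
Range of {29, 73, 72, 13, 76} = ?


Max = 76, Min = 13
Range = 76 - 13 = 63

Range = 63


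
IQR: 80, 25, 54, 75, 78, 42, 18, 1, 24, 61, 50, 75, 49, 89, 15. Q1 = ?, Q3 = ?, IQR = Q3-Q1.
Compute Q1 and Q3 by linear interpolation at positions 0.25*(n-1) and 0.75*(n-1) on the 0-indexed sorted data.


Sorted: 1, 15, 18, 24, 25, 42, 49, 50, 54, 61, 75, 75, 78, 80, 89
Q1 (25th %ile) = 24.5000
Q3 (75th %ile) = 75.0000
IQR = 75.0000 - 24.5000 = 50.5000

IQR = 50.5000


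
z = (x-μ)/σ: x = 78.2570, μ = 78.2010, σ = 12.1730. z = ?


z = (78.2570 - 78.2010)/12.1730
= 0.0560/12.1730
= 0.0046

z = 0.0046


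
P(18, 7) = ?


P(18,7) = 18!/11!
= 6402373705728000/39916800
= 160392960

P(18,7) = 160392960


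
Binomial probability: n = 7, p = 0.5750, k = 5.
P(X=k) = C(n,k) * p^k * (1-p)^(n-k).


C(7,5) = 21
p^5 = 0.062855
(1-p)^2 = 0.180625
P = 21 * 0.062855 * 0.180625 = 0.2384

P(X=5) = 0.2384


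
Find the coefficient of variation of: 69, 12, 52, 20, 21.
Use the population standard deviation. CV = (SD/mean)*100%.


Mean = 34.8000
SD = 21.8852
CV = (21.8852/34.8000)*100 = 62.8884%

CV = 62.8884%


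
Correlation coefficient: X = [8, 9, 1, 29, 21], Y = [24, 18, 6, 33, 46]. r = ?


Mean X = 13.6000, Mean Y = 25.4000
SD X = 10.031949, SD Y = 13.529228
Cov = 111.160000
r = 111.160000/(10.031949*13.529228) = 0.8190

r = 0.8190


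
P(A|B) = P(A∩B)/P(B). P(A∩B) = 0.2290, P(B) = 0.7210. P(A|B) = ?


P(A|B) = 0.2290/0.7210 = 0.3176

P(A|B) = 0.3176


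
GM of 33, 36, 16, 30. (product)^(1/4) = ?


Product = 33 × 36 × 16 × 30 = 570240
GM = 570240^(1/4) = 27.4799

GM = 27.4799


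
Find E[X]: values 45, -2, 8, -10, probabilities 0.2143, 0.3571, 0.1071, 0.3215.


E[X] = 45*0.2143 - 2*0.3571 + 8*0.1071 - 10*0.3215
= 9.6435 - 0.7142 + 0.8568 - 3.2150
= 6.5711

E[X] = 6.5711


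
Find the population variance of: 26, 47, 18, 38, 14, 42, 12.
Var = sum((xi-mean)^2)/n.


Mean = 28.1429
Squared deviations: 4.5918, 355.5918, 102.8776, 97.1633, 200.0204, 192.0204, 260.5918
Sum = 1212.8571
Variance = 1212.8571/7 = 173.2653

Variance = 173.2653


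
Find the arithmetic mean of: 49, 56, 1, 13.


Sum = 49 + 56 + 1 + 13 = 119
n = 4
Mean = 119/4 = 29.7500

Mean = 29.7500


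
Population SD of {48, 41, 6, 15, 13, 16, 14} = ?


Mean = 21.8571
Variance = 217.5510
SD = sqrt(217.5510) = 14.7496

SD = 14.7496


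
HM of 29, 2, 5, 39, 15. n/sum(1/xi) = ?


Sum of reciprocals = 1/29 + 1/2 + 1/5 + 1/39 + 1/15 = 0.826790
HM = 5/0.826790 = 6.0475

HM = 6.0475


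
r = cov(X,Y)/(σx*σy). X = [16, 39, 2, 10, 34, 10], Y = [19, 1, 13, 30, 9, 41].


Mean X = 18.5000, Mean Y = 18.8333
SD X = 13.438130, SD Y = 13.321870
Cov = -117.583333
r = -117.583333/(13.438130*13.321870) = -0.6568

r = -0.6568


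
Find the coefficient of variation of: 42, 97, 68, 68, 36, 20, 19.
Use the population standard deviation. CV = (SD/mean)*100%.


Mean = 50.0000
SD = 26.6673
CV = (26.6673/50.0000)*100 = 53.3345%

CV = 53.3345%


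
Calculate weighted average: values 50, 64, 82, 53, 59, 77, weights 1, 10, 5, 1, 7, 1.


Numerator = 50*1 + 64*10 + 82*5 + 53*1 + 59*7 + 77*1 = 1643
Denominator = 1 + 10 + 5 + 1 + 7 + 1 = 25
WM = 1643/25 = 65.7200

WM = 65.7200


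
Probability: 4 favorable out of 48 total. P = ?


P = 4/48 = 0.0833

P = 0.0833


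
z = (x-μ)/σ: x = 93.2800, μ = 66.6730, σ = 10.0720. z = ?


z = (93.2800 - 66.6730)/10.0720
= 26.6070/10.0720
= 2.6417

z = 2.6417


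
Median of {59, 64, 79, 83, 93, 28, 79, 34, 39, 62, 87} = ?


Sorted: 28, 34, 39, 59, 62, 64, 79, 79, 83, 87, 93
n = 11 (odd)
Middle value = 64

Median = 64


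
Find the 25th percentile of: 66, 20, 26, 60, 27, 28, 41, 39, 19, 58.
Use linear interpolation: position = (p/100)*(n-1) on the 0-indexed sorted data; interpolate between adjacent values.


Sorted: 19, 20, 26, 27, 28, 39, 41, 58, 60, 66
n = 10
Index = 25/100 * 9 = 2.2500
Lower = data[2] = 26, Upper = data[3] = 27
P25 = 26 + 0.2500*(1) = 26.2500

P25 = 26.2500


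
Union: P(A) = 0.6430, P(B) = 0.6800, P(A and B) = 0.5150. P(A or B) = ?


P(A∪B) = 0.6430 + 0.6800 - 0.5150
= 1.3230 - 0.5150
= 0.8080

P(A∪B) = 0.8080


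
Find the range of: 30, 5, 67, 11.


Max = 67, Min = 5
Range = 67 - 5 = 62

Range = 62


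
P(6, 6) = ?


P(6,6) = 6!/0!
= 720/1
= 720

P(6,6) = 720


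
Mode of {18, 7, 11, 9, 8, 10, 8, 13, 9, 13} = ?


Frequencies: 7:1, 8:2, 9:2, 10:1, 11:1, 13:2, 18:1
Max frequency = 2
Mode = 8, 9, 13

Mode = 8, 9, 13


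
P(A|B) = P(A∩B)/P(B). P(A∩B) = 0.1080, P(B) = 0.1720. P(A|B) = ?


P(A|B) = 0.1080/0.1720 = 0.6279

P(A|B) = 0.6279


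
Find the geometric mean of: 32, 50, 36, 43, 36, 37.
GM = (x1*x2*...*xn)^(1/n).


Product = 32 × 50 × 36 × 43 × 36 × 37 = 3299097600
GM = 3299097600^(1/6) = 38.5833

GM = 38.5833


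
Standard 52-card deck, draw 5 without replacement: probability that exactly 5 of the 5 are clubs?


Hypergeometric: P(X=5) = C(13,5)·C(39,0) / C(52,5)
= 1287 × 1 / 2598960
= 1287/2598960 = 0.0005

P = 0.0005


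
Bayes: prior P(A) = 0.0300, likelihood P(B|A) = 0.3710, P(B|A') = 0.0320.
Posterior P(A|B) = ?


P(B) = P(B|A)*P(A) + P(B|A')*P(A')
= 0.3710*0.0300 + 0.0320*0.9700
= 0.011130 + 0.031040 = 0.042170
P(A|B) = 0.011130/0.042170 = 0.2639

P(A|B) = 0.2639


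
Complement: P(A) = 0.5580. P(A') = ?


P(not A) = 1 - 0.5580 = 0.4420

P(not A) = 0.4420


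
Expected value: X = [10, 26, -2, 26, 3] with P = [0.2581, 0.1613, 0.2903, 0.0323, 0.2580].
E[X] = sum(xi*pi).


E[X] = 10*0.2581 + 26*0.1613 - 2*0.2903 + 26*0.0323 + 3*0.2580
= 2.5810 + 4.1938 - 0.5806 + 0.8398 + 0.7740
= 7.8080

E[X] = 7.8080


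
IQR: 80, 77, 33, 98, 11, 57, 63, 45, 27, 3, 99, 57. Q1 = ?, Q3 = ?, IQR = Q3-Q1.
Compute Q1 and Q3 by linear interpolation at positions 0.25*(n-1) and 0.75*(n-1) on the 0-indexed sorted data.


Sorted: 3, 11, 27, 33, 45, 57, 57, 63, 77, 80, 98, 99
Q1 (25th %ile) = 31.5000
Q3 (75th %ile) = 77.7500
IQR = 77.7500 - 31.5000 = 46.2500

IQR = 46.2500


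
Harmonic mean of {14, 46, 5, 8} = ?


Sum of reciprocals = 1/14 + 1/46 + 1/5 + 1/8 = 0.418168
HM = 4/0.418168 = 9.5655

HM = 9.5655


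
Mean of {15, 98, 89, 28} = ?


Sum = 15 + 98 + 89 + 28 = 230
n = 4
Mean = 230/4 = 57.5000

Mean = 57.5000


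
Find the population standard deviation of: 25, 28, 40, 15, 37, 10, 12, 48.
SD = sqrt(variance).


Mean = 26.8750
Variance = 171.6094
SD = sqrt(171.6094) = 13.1000

SD = 13.1000


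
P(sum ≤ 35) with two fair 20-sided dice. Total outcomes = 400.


Total outcomes = 20×20 = 400
Favorable (sum ≤ 35): 385
P = 385/400 = 0.9625

P = 0.9625


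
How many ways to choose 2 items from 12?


C(12,2) = 12!/(2! × 10!)
= 479001600/(2 × 3628800)
= 66

C(12,2) = 66


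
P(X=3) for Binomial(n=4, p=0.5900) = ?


C(4,3) = 4
p^3 = 0.205379
(1-p)^1 = 0.410000
P = 4 * 0.205379 * 0.410000 = 0.3368

P(X=3) = 0.3368


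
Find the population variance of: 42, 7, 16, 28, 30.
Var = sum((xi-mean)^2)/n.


Mean = 24.6000
Squared deviations: 302.7600, 309.7600, 73.9600, 11.5600, 29.1600
Sum = 727.2000
Variance = 727.2000/5 = 145.4400

Variance = 145.4400


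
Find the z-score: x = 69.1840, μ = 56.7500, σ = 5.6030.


z = (69.1840 - 56.7500)/5.6030
= 12.4340/5.6030
= 2.2192

z = 2.2192


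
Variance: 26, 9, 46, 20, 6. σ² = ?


Mean = 21.4000
Squared deviations: 21.1600, 153.7600, 605.1600, 1.9600, 237.1600
Sum = 1019.2000
Variance = 1019.2000/5 = 203.8400

Variance = 203.8400


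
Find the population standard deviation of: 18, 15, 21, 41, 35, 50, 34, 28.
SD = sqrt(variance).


Mean = 30.2500
Variance = 126.9375
SD = sqrt(126.9375) = 11.2667

SD = 11.2667


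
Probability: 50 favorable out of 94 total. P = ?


P = 50/94 = 0.5319

P = 0.5319


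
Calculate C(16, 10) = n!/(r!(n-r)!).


C(16,10) = 16!/(10! × 6!)
= 20922789888000/(3628800 × 720)
= 8008

C(16,10) = 8008


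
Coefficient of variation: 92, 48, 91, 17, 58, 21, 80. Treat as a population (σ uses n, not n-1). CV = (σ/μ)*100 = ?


Mean = 58.1429
SD = 28.9799
CV = (28.9799/58.1429)*100 = 49.8426%

CV = 49.8426%


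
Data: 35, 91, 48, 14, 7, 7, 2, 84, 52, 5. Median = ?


Sorted: 2, 5, 7, 7, 14, 35, 48, 52, 84, 91
n = 10 (even)
Middle values: 14 and 35
Median = (14+35)/2 = 24.5000

Median = 24.5000


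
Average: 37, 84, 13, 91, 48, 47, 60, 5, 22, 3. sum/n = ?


Sum = 37 + 84 + 13 + 91 + 48 + 47 + 60 + 5 + 22 + 3 = 410
n = 10
Mean = 410/10 = 41.0000

Mean = 41.0000


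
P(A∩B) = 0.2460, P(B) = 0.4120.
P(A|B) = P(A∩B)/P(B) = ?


P(A|B) = 0.2460/0.4120 = 0.5971

P(A|B) = 0.5971


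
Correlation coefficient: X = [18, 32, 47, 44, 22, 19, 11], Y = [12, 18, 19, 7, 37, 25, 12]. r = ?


Mean X = 27.5714, Mean Y = 18.5714
SD X = 12.748749, SD Y = 9.271418
Cov = -24.326531
r = -24.326531/(12.748749*9.271418) = -0.2058

r = -0.2058


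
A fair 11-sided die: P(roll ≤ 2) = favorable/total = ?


Favorable outcomes (roll ≤ 2): 2
Total outcomes = 11
P = 2/11 = 0.1818

P = 0.1818


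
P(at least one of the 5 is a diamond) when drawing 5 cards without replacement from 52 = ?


P(at least one) = 1 - P(none)
P(none) = (39/52) × (38/51) × (37/50) × (36/49) × (35/48) = 0.221534
P(at least one) = 1 - 0.221534 = 0.7785

P = 0.7785


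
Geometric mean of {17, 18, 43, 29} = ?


Product = 17 × 18 × 43 × 29 = 381582
GM = 381582^(1/4) = 24.8540

GM = 24.8540


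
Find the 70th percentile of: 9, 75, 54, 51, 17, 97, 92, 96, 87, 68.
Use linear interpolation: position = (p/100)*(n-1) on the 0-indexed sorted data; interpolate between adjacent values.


Sorted: 9, 17, 51, 54, 68, 75, 87, 92, 96, 97
n = 10
Index = 70/100 * 9 = 6.3000
Lower = data[6] = 87, Upper = data[7] = 92
P70 = 87 + 0.3000*(5) = 88.5000

P70 = 88.5000


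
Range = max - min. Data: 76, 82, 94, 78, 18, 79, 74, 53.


Max = 94, Min = 18
Range = 94 - 18 = 76

Range = 76


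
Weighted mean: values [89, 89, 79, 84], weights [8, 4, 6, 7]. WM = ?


Numerator = 89*8 + 89*4 + 79*6 + 84*7 = 2130
Denominator = 8 + 4 + 6 + 7 = 25
WM = 2130/25 = 85.2000

WM = 85.2000


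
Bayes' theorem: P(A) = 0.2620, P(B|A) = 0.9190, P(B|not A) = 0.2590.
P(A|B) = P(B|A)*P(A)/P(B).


P(B) = P(B|A)*P(A) + P(B|A')*P(A')
= 0.9190*0.2620 + 0.2590*0.7380
= 0.240778 + 0.191142 = 0.431920
P(A|B) = 0.240778/0.431920 = 0.5575

P(A|B) = 0.5575


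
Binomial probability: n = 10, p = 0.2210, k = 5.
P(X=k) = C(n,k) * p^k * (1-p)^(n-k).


C(10,5) = 252
p^5 = 0.000527
(1-p)^5 = 0.286871
P = 252 * 0.000527 * 0.286871 = 0.0381

P(X=5) = 0.0381


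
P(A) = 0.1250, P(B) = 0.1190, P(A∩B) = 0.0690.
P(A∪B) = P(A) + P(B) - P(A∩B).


P(A∪B) = 0.1250 + 0.1190 - 0.0690
= 0.2440 - 0.0690
= 0.1750

P(A∪B) = 0.1750


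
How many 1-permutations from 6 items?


P(6,1) = 6!/5!
= 720/120
= 6

P(6,1) = 6


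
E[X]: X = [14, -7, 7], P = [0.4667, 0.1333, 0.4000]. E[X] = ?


E[X] = 14*0.4667 - 7*0.1333 + 7*0.4000
= 6.5338 - 0.9331 + 2.8000
= 8.4007

E[X] = 8.4007


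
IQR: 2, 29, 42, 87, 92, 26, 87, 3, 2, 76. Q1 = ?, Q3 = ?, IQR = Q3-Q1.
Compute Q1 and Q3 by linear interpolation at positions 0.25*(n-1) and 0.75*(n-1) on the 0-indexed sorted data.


Sorted: 2, 2, 3, 26, 29, 42, 76, 87, 87, 92
Q1 (25th %ile) = 8.7500
Q3 (75th %ile) = 84.2500
IQR = 84.2500 - 8.7500 = 75.5000

IQR = 75.5000


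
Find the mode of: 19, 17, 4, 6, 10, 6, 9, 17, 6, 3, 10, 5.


Frequencies: 3:1, 4:1, 5:1, 6:3, 9:1, 10:2, 17:2, 19:1
Max frequency = 3
Mode = 6

Mode = 6


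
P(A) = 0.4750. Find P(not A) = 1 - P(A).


P(not A) = 1 - 0.4750 = 0.5250

P(not A) = 0.5250


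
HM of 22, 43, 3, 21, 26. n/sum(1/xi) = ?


Sum of reciprocals = 1/22 + 1/43 + 1/3 + 1/21 + 1/26 = 0.488124
HM = 5/0.488124 = 10.2433

HM = 10.2433


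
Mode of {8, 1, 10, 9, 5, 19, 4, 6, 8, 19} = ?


Frequencies: 1:1, 4:1, 5:1, 6:1, 8:2, 9:1, 10:1, 19:2
Max frequency = 2
Mode = 8, 19

Mode = 8, 19


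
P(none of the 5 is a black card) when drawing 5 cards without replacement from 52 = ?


P(no black cards) = (26/52) × (25/51) × (24/50) × (23/49) × (22/48)
= 0.0253

P = 0.0253


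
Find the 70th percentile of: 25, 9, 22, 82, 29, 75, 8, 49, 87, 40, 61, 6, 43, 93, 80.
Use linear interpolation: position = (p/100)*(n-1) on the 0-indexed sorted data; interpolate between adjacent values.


Sorted: 6, 8, 9, 22, 25, 29, 40, 43, 49, 61, 75, 80, 82, 87, 93
n = 15
Index = 70/100 * 14 = 9.8000
Lower = data[9] = 61, Upper = data[10] = 75
P70 = 61 + 0.8000*(14) = 72.2000

P70 = 72.2000


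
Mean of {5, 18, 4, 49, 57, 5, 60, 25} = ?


Sum = 5 + 18 + 4 + 49 + 57 + 5 + 60 + 25 = 223
n = 8
Mean = 223/8 = 27.8750

Mean = 27.8750


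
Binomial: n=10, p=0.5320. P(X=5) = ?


C(10,5) = 252
p^5 = 0.042615
(1-p)^5 = 0.022451
P = 252 * 0.042615 * 0.022451 = 0.2411

P(X=5) = 0.2411


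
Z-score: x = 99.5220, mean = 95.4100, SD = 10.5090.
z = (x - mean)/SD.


z = (99.5220 - 95.4100)/10.5090
= 4.1120/10.5090
= 0.3913

z = 0.3913


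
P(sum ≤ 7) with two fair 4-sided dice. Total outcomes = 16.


Total outcomes = 4×4 = 16
Favorable (sum ≤ 7): 15
P = 15/16 = 0.9375

P = 0.9375


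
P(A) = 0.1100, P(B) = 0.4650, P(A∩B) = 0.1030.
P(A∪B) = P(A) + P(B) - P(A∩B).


P(A∪B) = 0.1100 + 0.4650 - 0.1030
= 0.5750 - 0.1030
= 0.4720

P(A∪B) = 0.4720


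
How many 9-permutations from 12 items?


P(12,9) = 12!/3!
= 479001600/6
= 79833600

P(12,9) = 79833600


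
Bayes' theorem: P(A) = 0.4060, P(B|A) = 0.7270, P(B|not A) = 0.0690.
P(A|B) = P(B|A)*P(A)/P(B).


P(B) = P(B|A)*P(A) + P(B|A')*P(A')
= 0.7270*0.4060 + 0.0690*0.5940
= 0.295162 + 0.040986 = 0.336148
P(A|B) = 0.295162/0.336148 = 0.8781

P(A|B) = 0.8781


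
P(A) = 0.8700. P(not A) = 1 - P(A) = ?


P(not A) = 1 - 0.8700 = 0.1300

P(not A) = 0.1300


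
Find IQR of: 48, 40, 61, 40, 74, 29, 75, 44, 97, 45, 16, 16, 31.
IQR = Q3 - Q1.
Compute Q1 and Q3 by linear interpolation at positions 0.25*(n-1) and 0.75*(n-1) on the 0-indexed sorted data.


Sorted: 16, 16, 29, 31, 40, 40, 44, 45, 48, 61, 74, 75, 97
Q1 (25th %ile) = 31.0000
Q3 (75th %ile) = 61.0000
IQR = 61.0000 - 31.0000 = 30.0000

IQR = 30.0000


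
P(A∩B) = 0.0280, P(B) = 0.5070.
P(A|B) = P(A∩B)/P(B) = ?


P(A|B) = 0.0280/0.5070 = 0.0552

P(A|B) = 0.0552


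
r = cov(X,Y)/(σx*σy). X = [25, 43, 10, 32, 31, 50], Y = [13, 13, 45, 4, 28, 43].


Mean X = 31.8333, Mean Y = 24.3333
SD X = 12.772583, SD Y = 15.595583
Cov = -27.944444
r = -27.944444/(12.772583*15.595583) = -0.1403

r = -0.1403


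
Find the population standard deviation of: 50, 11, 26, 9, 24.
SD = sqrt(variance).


Mean = 24.0000
Variance = 214.8000
SD = sqrt(214.8000) = 14.6561

SD = 14.6561


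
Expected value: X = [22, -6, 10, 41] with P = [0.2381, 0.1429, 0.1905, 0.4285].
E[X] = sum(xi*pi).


E[X] = 22*0.2381 - 6*0.1429 + 10*0.1905 + 41*0.4285
= 5.2382 - 0.8574 + 1.9050 + 17.5685
= 23.8543

E[X] = 23.8543


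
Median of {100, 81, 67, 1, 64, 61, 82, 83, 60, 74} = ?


Sorted: 1, 60, 61, 64, 67, 74, 81, 82, 83, 100
n = 10 (even)
Middle values: 67 and 74
Median = (67+74)/2 = 70.5000

Median = 70.5000


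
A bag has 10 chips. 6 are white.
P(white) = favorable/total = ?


P = 6/10 = 0.6000

P = 0.6000


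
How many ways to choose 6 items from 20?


C(20,6) = 20!/(6! × 14!)
= 2432902008176640000/(720 × 87178291200)
= 38760

C(20,6) = 38760


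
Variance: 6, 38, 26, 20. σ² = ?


Mean = 22.5000
Squared deviations: 272.2500, 240.2500, 12.2500, 6.2500
Sum = 531.0000
Variance = 531.0000/4 = 132.7500

Variance = 132.7500


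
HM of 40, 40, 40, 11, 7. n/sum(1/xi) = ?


Sum of reciprocals = 1/40 + 1/40 + 1/40 + 1/11 + 1/7 = 0.308766
HM = 5/0.308766 = 16.1935

HM = 16.1935


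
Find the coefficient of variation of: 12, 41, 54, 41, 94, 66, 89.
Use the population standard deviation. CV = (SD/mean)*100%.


Mean = 56.7143
SD = 26.7780
CV = (26.7780/56.7143)*100 = 47.2156%

CV = 47.2156%


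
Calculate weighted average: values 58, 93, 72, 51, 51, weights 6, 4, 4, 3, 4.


Numerator = 58*6 + 93*4 + 72*4 + 51*3 + 51*4 = 1365
Denominator = 6 + 4 + 4 + 3 + 4 = 21
WM = 1365/21 = 65.0000

WM = 65.0000


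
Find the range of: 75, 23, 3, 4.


Max = 75, Min = 3
Range = 75 - 3 = 72

Range = 72


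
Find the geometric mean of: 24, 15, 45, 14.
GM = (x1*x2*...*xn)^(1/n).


Product = 24 × 15 × 45 × 14 = 226800
GM = 226800^(1/4) = 21.8228

GM = 21.8228


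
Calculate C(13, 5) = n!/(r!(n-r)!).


C(13,5) = 13!/(5! × 8!)
= 6227020800/(120 × 40320)
= 1287

C(13,5) = 1287


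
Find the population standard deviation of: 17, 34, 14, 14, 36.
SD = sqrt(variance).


Mean = 23.0000
Variance = 97.6000
SD = sqrt(97.6000) = 9.8793

SD = 9.8793


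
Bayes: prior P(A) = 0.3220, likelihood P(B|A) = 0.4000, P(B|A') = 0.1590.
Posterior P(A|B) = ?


P(B) = P(B|A)*P(A) + P(B|A')*P(A')
= 0.4000*0.3220 + 0.1590*0.6780
= 0.128800 + 0.107802 = 0.236602
P(A|B) = 0.128800/0.236602 = 0.5444

P(A|B) = 0.5444


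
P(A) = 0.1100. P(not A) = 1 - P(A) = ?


P(not A) = 1 - 0.1100 = 0.8900

P(not A) = 0.8900


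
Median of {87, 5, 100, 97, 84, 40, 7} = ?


Sorted: 5, 7, 40, 84, 87, 97, 100
n = 7 (odd)
Middle value = 84

Median = 84


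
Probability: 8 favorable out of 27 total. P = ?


P = 8/27 = 0.2963

P = 0.2963


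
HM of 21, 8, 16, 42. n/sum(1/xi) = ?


Sum of reciprocals = 1/21 + 1/8 + 1/16 + 1/42 = 0.258929
HM = 4/0.258929 = 15.4483

HM = 15.4483


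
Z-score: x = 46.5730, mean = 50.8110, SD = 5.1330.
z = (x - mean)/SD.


z = (46.5730 - 50.8110)/5.1330
= -4.2380/5.1330
= -0.8256

z = -0.8256


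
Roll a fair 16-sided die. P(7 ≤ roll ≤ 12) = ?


Favorable outcomes (7 ≤ roll ≤ 12): 6
Total outcomes = 16
P = 6/16 = 0.3750

P = 0.3750


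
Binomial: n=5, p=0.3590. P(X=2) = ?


C(5,2) = 10
p^2 = 0.128881
(1-p)^3 = 0.263375
P = 10 * 0.128881 * 0.263375 = 0.3394

P(X=2) = 0.3394


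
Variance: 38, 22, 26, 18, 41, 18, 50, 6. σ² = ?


Mean = 27.3750
Squared deviations: 112.8906, 28.8906, 1.8906, 87.8906, 185.6406, 87.8906, 511.8906, 456.8906
Sum = 1473.8750
Variance = 1473.8750/8 = 184.2344

Variance = 184.2344


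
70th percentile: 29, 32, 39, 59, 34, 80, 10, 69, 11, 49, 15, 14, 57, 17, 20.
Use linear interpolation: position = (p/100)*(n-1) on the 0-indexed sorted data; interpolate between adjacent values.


Sorted: 10, 11, 14, 15, 17, 20, 29, 32, 34, 39, 49, 57, 59, 69, 80
n = 15
Index = 70/100 * 14 = 9.8000
Lower = data[9] = 39, Upper = data[10] = 49
P70 = 39 + 0.8000*(10) = 47.0000

P70 = 47.0000


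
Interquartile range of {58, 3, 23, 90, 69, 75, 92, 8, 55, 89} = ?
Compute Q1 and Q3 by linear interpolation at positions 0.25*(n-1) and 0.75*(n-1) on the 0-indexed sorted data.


Sorted: 3, 8, 23, 55, 58, 69, 75, 89, 90, 92
Q1 (25th %ile) = 31.0000
Q3 (75th %ile) = 85.5000
IQR = 85.5000 - 31.0000 = 54.5000

IQR = 54.5000


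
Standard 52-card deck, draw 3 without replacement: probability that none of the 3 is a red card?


P(no red cards) = (26/52) × (25/51) × (24/50)
= 0.1176

P = 0.1176


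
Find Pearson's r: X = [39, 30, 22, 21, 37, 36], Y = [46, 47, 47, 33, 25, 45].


Mean X = 30.8333, Mean Y = 40.5000
SD X = 7.151146, SD Y = 8.480369
Cov = -2.750000
r = -2.750000/(7.151146*8.480369) = -0.0453

r = -0.0453


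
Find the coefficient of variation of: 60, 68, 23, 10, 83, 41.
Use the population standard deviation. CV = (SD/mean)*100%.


Mean = 47.5000
SD = 25.4477
CV = (25.4477/47.5000)*100 = 53.5740%

CV = 53.5740%


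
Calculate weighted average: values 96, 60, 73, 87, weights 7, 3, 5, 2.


Numerator = 96*7 + 60*3 + 73*5 + 87*2 = 1391
Denominator = 7 + 3 + 5 + 2 = 17
WM = 1391/17 = 81.8235

WM = 81.8235


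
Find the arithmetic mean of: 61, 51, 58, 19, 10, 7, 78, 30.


Sum = 61 + 51 + 58 + 19 + 10 + 7 + 78 + 30 = 314
n = 8
Mean = 314/8 = 39.2500

Mean = 39.2500


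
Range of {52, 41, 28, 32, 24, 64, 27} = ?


Max = 64, Min = 24
Range = 64 - 24 = 40

Range = 40


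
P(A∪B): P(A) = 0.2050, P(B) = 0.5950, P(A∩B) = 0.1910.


P(A∪B) = 0.2050 + 0.5950 - 0.1910
= 0.8000 - 0.1910
= 0.6090

P(A∪B) = 0.6090


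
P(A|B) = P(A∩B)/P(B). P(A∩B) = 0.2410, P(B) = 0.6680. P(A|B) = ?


P(A|B) = 0.2410/0.6680 = 0.3608

P(A|B) = 0.3608


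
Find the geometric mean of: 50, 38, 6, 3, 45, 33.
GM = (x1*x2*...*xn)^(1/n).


Product = 50 × 38 × 6 × 3 × 45 × 33 = 50787000
GM = 50787000^(1/6) = 19.2439

GM = 19.2439


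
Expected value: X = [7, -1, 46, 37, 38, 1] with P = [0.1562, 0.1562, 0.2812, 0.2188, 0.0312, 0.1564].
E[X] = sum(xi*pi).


E[X] = 7*0.1562 - 1*0.1562 + 46*0.2812 + 37*0.2188 + 38*0.0312 + 1*0.1564
= 1.0934 - 0.1562 + 12.9352 + 8.0956 + 1.1856 + 0.1564
= 23.3100

E[X] = 23.3100


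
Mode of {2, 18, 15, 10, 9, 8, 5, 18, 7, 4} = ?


Frequencies: 2:1, 4:1, 5:1, 7:1, 8:1, 9:1, 10:1, 15:1, 18:2
Max frequency = 2
Mode = 18

Mode = 18


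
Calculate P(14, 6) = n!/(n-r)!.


P(14,6) = 14!/8!
= 87178291200/40320
= 2162160

P(14,6) = 2162160


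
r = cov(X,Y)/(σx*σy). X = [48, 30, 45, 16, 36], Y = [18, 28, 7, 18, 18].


Mean X = 35.0000, Mean Y = 17.8000
SD X = 11.454257, SD Y = 6.645299
Cov = -32.000000
r = -32.000000/(11.454257*6.645299) = -0.4204

r = -0.4204


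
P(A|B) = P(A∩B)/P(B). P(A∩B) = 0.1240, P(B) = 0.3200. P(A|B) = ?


P(A|B) = 0.1240/0.3200 = 0.3875

P(A|B) = 0.3875


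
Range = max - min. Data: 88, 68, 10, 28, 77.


Max = 88, Min = 10
Range = 88 - 10 = 78

Range = 78


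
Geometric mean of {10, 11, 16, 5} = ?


Product = 10 × 11 × 16 × 5 = 8800
GM = 8800^(1/4) = 9.6855

GM = 9.6855


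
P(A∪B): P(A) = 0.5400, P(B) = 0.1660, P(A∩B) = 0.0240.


P(A∪B) = 0.5400 + 0.1660 - 0.0240
= 0.7060 - 0.0240
= 0.6820

P(A∪B) = 0.6820


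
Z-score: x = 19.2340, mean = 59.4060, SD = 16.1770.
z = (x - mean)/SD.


z = (19.2340 - 59.4060)/16.1770
= -40.1720/16.1770
= -2.4833

z = -2.4833


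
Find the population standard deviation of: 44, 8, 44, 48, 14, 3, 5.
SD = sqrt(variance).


Mean = 23.7143
Variance = 361.9184
SD = sqrt(361.9184) = 19.0242

SD = 19.0242


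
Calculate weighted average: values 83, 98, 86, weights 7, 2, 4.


Numerator = 83*7 + 98*2 + 86*4 = 1121
Denominator = 7 + 2 + 4 = 13
WM = 1121/13 = 86.2308

WM = 86.2308


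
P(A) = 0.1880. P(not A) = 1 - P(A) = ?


P(not A) = 1 - 0.1880 = 0.8120

P(not A) = 0.8120


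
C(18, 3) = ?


C(18,3) = 18!/(3! × 15!)
= 6402373705728000/(6 × 1307674368000)
= 816

C(18,3) = 816


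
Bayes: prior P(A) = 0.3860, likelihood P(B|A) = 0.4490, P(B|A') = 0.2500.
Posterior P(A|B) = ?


P(B) = P(B|A)*P(A) + P(B|A')*P(A')
= 0.4490*0.3860 + 0.2500*0.6140
= 0.173314 + 0.153500 = 0.326814
P(A|B) = 0.173314/0.326814 = 0.5303

P(A|B) = 0.5303


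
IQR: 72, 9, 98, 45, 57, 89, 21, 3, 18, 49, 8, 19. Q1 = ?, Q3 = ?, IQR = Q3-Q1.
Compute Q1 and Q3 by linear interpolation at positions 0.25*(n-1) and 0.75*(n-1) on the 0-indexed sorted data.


Sorted: 3, 8, 9, 18, 19, 21, 45, 49, 57, 72, 89, 98
Q1 (25th %ile) = 15.7500
Q3 (75th %ile) = 60.7500
IQR = 60.7500 - 15.7500 = 45.0000

IQR = 45.0000


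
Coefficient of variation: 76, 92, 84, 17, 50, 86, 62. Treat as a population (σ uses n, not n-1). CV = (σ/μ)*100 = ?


Mean = 66.7143
SD = 24.4056
CV = (24.4056/66.7143)*100 = 36.5822%

CV = 36.5822%


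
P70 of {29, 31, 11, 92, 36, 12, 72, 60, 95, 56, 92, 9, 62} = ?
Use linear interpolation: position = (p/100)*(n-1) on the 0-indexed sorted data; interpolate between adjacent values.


Sorted: 9, 11, 12, 29, 31, 36, 56, 60, 62, 72, 92, 92, 95
n = 13
Index = 70/100 * 12 = 8.4000
Lower = data[8] = 62, Upper = data[9] = 72
P70 = 62 + 0.4000*(10) = 66.0000

P70 = 66.0000


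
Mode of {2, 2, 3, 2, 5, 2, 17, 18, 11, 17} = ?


Frequencies: 2:4, 3:1, 5:1, 11:1, 17:2, 18:1
Max frequency = 4
Mode = 2

Mode = 2


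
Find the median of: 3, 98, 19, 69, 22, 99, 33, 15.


Sorted: 3, 15, 19, 22, 33, 69, 98, 99
n = 8 (even)
Middle values: 22 and 33
Median = (22+33)/2 = 27.5000

Median = 27.5000


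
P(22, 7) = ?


P(22,7) = 22!/15!
= 1124000727777607680000/1307674368000
= 859541760

P(22,7) = 859541760


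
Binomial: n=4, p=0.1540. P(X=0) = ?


C(4,0) = 1
p^0 = 1.000000
(1-p)^4 = 0.512249
P = 1 * 1.000000 * 0.512249 = 0.5122

P(X=0) = 0.5122


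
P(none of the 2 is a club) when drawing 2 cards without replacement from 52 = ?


P(no clubs) = (39/52) × (38/51)
= 0.5588

P = 0.5588


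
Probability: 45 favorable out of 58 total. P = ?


P = 45/58 = 0.7759

P = 0.7759


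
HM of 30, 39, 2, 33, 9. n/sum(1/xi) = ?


Sum of reciprocals = 1/30 + 1/39 + 1/2 + 1/33 + 1/9 = 0.700389
HM = 5/0.700389 = 7.1389

HM = 7.1389


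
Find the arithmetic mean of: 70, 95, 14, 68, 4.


Sum = 70 + 95 + 14 + 68 + 4 = 251
n = 5
Mean = 251/5 = 50.2000

Mean = 50.2000


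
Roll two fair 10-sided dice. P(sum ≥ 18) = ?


Total outcomes = 10×10 = 100
Favorable (sum ≥ 18): 6
P = 6/100 = 0.0600

P = 0.0600


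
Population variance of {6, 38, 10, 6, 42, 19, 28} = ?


Mean = 21.2857
Squared deviations: 233.6531, 279.3673, 127.3673, 233.6531, 429.0816, 5.2245, 45.0816
Sum = 1353.4286
Variance = 1353.4286/7 = 193.3469

Variance = 193.3469


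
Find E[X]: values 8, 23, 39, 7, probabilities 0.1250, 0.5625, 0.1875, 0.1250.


E[X] = 8*0.1250 + 23*0.5625 + 39*0.1875 + 7*0.1250
= 1.0000 + 12.9375 + 7.3125 + 0.8750
= 22.1250

E[X] = 22.1250


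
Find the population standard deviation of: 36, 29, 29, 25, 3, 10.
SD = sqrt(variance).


Mean = 22.0000
Variance = 134.6667
SD = sqrt(134.6667) = 11.6046

SD = 11.6046


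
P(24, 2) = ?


P(24,2) = 24!/22!
= 620448401733239439360000/1124000727777607680000
= 552

P(24,2) = 552


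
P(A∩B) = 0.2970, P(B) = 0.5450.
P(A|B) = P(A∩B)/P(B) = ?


P(A|B) = 0.2970/0.5450 = 0.5450

P(A|B) = 0.5450


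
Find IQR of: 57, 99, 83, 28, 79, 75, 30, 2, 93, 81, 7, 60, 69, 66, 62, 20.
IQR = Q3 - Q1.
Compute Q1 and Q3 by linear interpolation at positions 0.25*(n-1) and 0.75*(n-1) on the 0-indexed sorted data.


Sorted: 2, 7, 20, 28, 30, 57, 60, 62, 66, 69, 75, 79, 81, 83, 93, 99
Q1 (25th %ile) = 29.5000
Q3 (75th %ile) = 79.5000
IQR = 79.5000 - 29.5000 = 50.0000

IQR = 50.0000


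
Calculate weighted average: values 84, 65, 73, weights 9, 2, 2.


Numerator = 84*9 + 65*2 + 73*2 = 1032
Denominator = 9 + 2 + 2 = 13
WM = 1032/13 = 79.3846

WM = 79.3846


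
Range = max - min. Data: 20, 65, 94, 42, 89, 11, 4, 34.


Max = 94, Min = 4
Range = 94 - 4 = 90

Range = 90


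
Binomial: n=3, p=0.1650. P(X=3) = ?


C(3,3) = 1
p^3 = 0.004492
(1-p)^0 = 1.000000
P = 1 * 0.004492 * 1.000000 = 0.0045

P(X=3) = 0.0045


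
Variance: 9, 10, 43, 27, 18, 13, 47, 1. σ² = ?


Mean = 21.0000
Squared deviations: 144.0000, 121.0000, 484.0000, 36.0000, 9.0000, 64.0000, 676.0000, 400.0000
Sum = 1934.0000
Variance = 1934.0000/8 = 241.7500

Variance = 241.7500


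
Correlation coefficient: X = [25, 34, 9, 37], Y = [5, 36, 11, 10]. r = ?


Mean X = 26.2500, Mean Y = 15.5000
SD X = 10.894379, SD Y = 12.051971
Cov = 47.625000
r = 47.625000/(10.894379*12.051971) = 0.3627

r = 0.3627


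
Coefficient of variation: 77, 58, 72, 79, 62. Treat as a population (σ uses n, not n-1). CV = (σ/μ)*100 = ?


Mean = 69.6000
SD = 8.2608
CV = (8.2608/69.6000)*100 = 11.8689%

CV = 11.8689%


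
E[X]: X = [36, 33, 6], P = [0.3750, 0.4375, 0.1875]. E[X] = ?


E[X] = 36*0.3750 + 33*0.4375 + 6*0.1875
= 13.5000 + 14.4375 + 1.1250
= 29.0625

E[X] = 29.0625


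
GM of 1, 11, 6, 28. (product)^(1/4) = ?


Product = 1 × 11 × 6 × 28 = 1848
GM = 1848^(1/4) = 6.5566

GM = 6.5566


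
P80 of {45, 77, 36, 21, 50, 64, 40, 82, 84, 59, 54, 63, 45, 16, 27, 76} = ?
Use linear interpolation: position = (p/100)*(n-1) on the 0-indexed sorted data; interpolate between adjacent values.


Sorted: 16, 21, 27, 36, 40, 45, 45, 50, 54, 59, 63, 64, 76, 77, 82, 84
n = 16
Index = 80/100 * 15 = 12.0000
Lower = data[12] = 76, Upper = data[13] = 77
P80 = 76 + 0*(1) = 76.0000

P80 = 76.0000


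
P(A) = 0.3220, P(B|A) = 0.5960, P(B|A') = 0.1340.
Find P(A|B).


P(B) = P(B|A)*P(A) + P(B|A')*P(A')
= 0.5960*0.3220 + 0.1340*0.6780
= 0.191912 + 0.090852 = 0.282764
P(A|B) = 0.191912/0.282764 = 0.6787

P(A|B) = 0.6787


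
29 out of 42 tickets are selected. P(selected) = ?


P = 29/42 = 0.6905

P = 0.6905


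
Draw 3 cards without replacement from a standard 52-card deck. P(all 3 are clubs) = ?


P(all clubs) = (13/52) × (12/51) × (11/50)
= 0.0129

P = 0.0129


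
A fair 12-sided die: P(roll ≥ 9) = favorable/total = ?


Favorable outcomes (roll ≥ 9): 4
Total outcomes = 12
P = 4/12 = 0.3333

P = 0.3333


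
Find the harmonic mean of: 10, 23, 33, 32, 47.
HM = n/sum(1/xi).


Sum of reciprocals = 1/10 + 1/23 + 1/33 + 1/32 + 1/47 = 0.226308
HM = 5/0.226308 = 22.0938

HM = 22.0938


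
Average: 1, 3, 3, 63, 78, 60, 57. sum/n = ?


Sum = 1 + 3 + 3 + 63 + 78 + 60 + 57 = 265
n = 7
Mean = 265/7 = 37.8571

Mean = 37.8571


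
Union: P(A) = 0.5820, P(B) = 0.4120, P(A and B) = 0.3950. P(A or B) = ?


P(A∪B) = 0.5820 + 0.4120 - 0.3950
= 0.9940 - 0.3950
= 0.5990

P(A∪B) = 0.5990


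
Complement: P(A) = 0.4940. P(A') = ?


P(not A) = 1 - 0.4940 = 0.5060

P(not A) = 0.5060


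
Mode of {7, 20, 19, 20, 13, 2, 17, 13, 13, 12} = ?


Frequencies: 2:1, 7:1, 12:1, 13:3, 17:1, 19:1, 20:2
Max frequency = 3
Mode = 13

Mode = 13


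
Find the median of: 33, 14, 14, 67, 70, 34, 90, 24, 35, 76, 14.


Sorted: 14, 14, 14, 24, 33, 34, 35, 67, 70, 76, 90
n = 11 (odd)
Middle value = 34

Median = 34


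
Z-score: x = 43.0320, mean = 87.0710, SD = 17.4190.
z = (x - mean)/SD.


z = (43.0320 - 87.0710)/17.4190
= -44.0390/17.4190
= -2.5282

z = -2.5282


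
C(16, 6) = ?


C(16,6) = 16!/(6! × 10!)
= 20922789888000/(720 × 3628800)
= 8008

C(16,6) = 8008


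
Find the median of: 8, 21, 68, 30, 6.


Sorted: 6, 8, 21, 30, 68
n = 5 (odd)
Middle value = 21

Median = 21


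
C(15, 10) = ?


C(15,10) = 15!/(10! × 5!)
= 1307674368000/(3628800 × 120)
= 3003

C(15,10) = 3003


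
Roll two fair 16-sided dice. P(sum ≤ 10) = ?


Total outcomes = 16×16 = 256
Favorable (sum ≤ 10): 45
P = 45/256 = 0.1758

P = 0.1758


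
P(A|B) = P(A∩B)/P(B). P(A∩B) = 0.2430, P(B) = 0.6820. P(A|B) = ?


P(A|B) = 0.2430/0.6820 = 0.3563

P(A|B) = 0.3563


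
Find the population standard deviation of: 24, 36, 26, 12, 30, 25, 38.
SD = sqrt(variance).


Mean = 27.2857
Variance = 64.2041
SD = sqrt(64.2041) = 8.0127

SD = 8.0127


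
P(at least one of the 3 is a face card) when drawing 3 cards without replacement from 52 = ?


P(at least one) = 1 - P(none)
P(none) = (40/52) × (39/51) × (38/50) = 0.447059
P(at least one) = 1 - 0.447059 = 0.5529

P = 0.5529


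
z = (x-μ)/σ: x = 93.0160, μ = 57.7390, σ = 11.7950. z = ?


z = (93.0160 - 57.7390)/11.7950
= 35.2770/11.7950
= 2.9908

z = 2.9908
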